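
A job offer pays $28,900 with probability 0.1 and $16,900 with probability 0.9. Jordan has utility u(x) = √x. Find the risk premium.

E[u] = 0.1·√28900 + 0.9·√16900 = 0.1·170 + 0.9·130 = 134
CE = (134)² = 17956
Risk premium = EV − CE = 18100 − 17956 = 144

$144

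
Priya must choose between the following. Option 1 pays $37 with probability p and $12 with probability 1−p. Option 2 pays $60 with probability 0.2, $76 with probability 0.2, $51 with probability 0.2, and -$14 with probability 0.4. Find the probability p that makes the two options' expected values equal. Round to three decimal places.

p = 0.792

EV(Option 2) = 0.2 × 60 + 0.2 × 76 + 0.2 × 51 + 0.4 × (-14) = 12 + 15.2 + 10.2 − 5.6 = 31.8
p·37 + (1−p)·12 = 31.8
25p + 12 = 31.8
p = (31.8 − 12) / 25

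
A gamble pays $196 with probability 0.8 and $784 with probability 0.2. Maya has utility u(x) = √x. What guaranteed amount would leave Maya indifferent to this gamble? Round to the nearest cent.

E[u] = 0.8·√196 + 0.2·√784 = 0.8·14 + 0.2·28 = 16.8
CE = (16.8)² = 282.24

$282.24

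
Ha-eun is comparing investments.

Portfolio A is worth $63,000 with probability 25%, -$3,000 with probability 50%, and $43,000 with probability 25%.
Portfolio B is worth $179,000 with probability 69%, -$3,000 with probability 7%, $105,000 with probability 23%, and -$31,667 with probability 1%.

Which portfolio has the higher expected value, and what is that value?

Portfolio A = 0.25 × 63000 + 0.5 × (-3000) + 0.25 × 43000 = 15750 − 1500 + 10750 = 25000
Portfolio B = 0.69 × 179000 + 0.07 × (-3000) + 0.23 × 105000 + 0.01 × (-31667) = 123510 − 210 + 24150 − 316.67 = 147133.33

Portfolio B ($147,133.33)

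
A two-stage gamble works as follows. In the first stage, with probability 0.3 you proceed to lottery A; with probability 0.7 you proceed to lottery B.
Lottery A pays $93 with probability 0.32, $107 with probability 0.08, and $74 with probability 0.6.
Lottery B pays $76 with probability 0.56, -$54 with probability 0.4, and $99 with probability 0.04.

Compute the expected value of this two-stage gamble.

$42.26

EV(A) = 0.32 × 93 + 0.08 × 107 + 0.6 × 74 = 29.76 + 8.56 + 44.4 = 82.72
EV(B) = 0.56 × 76 + 0.4 × (-54) + 0.04 × 99 = 42.56 − 21.6 + 3.96 = 24.92
Overall = 0.3 × 82.72 + 0.7 × 24.92 = 24.816 + 17.444 = 42.26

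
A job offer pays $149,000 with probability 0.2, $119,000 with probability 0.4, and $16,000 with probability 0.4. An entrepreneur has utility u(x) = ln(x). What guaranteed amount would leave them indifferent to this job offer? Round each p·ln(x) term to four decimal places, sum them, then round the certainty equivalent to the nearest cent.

E[u] = 0.2·ln(149000) + 0.4·ln(119000) + 0.4·ln(16000) = 2.3823 + 4.6748 + 3.8721 = 10.9292
CE = e^10.9292 ≈ 55781.64

$55,781.64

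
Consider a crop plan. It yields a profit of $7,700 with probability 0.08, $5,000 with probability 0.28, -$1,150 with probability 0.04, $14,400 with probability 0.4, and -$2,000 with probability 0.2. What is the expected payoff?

$7,330

EV = 0.08 × 7700 + 0.28 × 5000 + 0.04 × (-1150) + 0.4 × 14400 + 0.2 × (-2000) = 616 + 1400 − 46 + 5760 − 400 = 7330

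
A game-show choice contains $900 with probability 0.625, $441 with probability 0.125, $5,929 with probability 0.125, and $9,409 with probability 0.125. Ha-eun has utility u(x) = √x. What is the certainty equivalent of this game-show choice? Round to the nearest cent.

E[u] = 0.625·√900 + 0.125·√441 + 0.125·√5929 + 0.125·√9409 = 0.625·30 + 0.125·21 + 0.125·77 + 0.125·97 = 43.125
CE = (43.125)² = 1859.765625

$1,859.77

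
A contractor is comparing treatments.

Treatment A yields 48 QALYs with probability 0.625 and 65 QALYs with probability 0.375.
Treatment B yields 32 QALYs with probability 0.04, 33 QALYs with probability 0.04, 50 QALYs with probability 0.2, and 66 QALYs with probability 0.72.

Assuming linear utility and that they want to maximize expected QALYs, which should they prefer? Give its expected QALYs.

Treatment B (60.12 QALYs)

Treatment A = 0.625 × 48 + 0.375 × 65 = 30 + 24.375 = 54.375
Treatment B = 0.04 × 32 + 0.04 × 33 + 0.2 × 50 + 0.72 × 66 = 1.28 + 1.32 + 10 + 47.52 = 60.12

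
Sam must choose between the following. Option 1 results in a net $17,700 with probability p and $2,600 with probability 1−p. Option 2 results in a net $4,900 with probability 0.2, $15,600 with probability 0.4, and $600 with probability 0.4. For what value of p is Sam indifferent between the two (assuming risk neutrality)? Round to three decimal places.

p = 0.322

EV(Option 2) = 0.2 × 4900 + 0.4 × 15600 + 0.4 × 600 = 980 + 6240 + 240 = 7460
p·17700 + (1−p)·2600 = 7460
15100p + 2600 = 7460
p = (7460 − 2600) / 15100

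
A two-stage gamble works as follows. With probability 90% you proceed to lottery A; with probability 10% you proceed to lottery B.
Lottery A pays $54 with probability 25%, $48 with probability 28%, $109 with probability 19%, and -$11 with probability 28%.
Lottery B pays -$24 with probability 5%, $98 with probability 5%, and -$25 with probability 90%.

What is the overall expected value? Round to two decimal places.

$38.23

EV(A) = 0.25 × 54 + 0.28 × 48 + 0.19 × 109 + 0.28 × (-11) = 13.5 + 13.44 + 20.71 − 3.08 = 44.57
EV(B) = 0.05 × (-24) + 0.05 × 98 + 0.9 × (-25) = -1.2 + 4.9 − 22.5 = -18.8
Overall = 0.9 × 44.57 + 0.1 × (-18.8) = 40.113 − 1.88 = 38.233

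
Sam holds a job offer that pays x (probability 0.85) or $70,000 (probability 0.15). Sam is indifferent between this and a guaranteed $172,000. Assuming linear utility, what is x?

0.85·x + 0.15·70000 = 172000
0.85·x = 172000 − 10500 = 161500
x = 161500 / 0.85 = 190000

x = $190,000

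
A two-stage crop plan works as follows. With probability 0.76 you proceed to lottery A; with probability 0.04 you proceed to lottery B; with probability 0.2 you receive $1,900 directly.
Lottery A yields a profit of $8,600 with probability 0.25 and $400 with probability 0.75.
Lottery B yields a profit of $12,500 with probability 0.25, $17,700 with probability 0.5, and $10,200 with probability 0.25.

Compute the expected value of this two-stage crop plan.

EV(A) = 0.25 × 8600 + 0.75 × 400 = 2150 + 300 = 2450
EV(B) = 0.25 × 12500 + 0.5 × 17700 + 0.25 × 10200 = 3125 + 8850 + 2550 = 14525
Branch C: 1900 (certain)
Overall = 0.76 × 2450 + 0.04 × 14525 + 0.2 × 1900 = 1862 + 581 + 380 = 2823

$2,823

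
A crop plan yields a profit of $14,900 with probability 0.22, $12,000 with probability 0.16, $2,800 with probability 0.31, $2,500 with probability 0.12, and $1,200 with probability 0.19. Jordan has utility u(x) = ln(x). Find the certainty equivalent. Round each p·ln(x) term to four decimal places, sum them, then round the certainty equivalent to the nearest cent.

E[u] = 0.22·ln(14900) + 0.16·ln(12000) + 0.31·ln(2800) + 0.12·ln(2500) + 0.19·ln(1200) = 2.1140 + 1.5028 + 2.4606 + 0.9389 + 1.3471 = 8.3634
CE = e^8.3634 ≈ 4287.25

$4,287.25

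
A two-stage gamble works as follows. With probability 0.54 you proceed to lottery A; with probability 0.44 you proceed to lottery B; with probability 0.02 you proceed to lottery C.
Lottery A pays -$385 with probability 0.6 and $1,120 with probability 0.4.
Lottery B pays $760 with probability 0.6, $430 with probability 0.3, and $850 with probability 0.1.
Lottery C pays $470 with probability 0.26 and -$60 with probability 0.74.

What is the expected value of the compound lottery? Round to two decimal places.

EV(A) = 0.6 × (-385) + 0.4 × 1120 = -231 + 448 = 217
EV(B) = 0.6 × 760 + 0.3 × 430 + 0.1 × 850 = 456 + 129 + 85 = 670
EV(C) = 0.26 × 470 + 0.74 × (-60) = 122.2 − 44.4 = 77.8
Overall = 0.54 × 217 + 0.44 × 670 + 0.02 × 77.8 = 117.18 + 294.8 + 1.556 = 413.536

$413.54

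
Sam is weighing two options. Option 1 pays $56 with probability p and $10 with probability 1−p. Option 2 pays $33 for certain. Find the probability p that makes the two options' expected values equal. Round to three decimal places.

p·56 + (1−p)·10 = 33
46p + 10 = 33
p = (33 − 10) / 46

p = 0.500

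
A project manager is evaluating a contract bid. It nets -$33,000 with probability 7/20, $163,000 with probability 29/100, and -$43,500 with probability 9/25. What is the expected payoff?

$20,060

EV = 7/20 × (-33000) + 29/100 × 163000 + 9/25 × (-43500) = -11550 + 47270 − 15660 = 20060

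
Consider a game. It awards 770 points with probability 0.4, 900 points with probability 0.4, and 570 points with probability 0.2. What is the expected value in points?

EV = 0.4 × 770 + 0.4 × 900 + 0.2 × 570 = 308 + 360 + 114 = 782

782 points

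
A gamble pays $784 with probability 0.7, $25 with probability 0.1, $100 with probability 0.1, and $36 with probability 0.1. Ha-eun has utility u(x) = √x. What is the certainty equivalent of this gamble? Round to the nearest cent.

E[u] = 0.7·√784 + 0.1·√25 + 0.1·√100 + 0.1·√36 = 0.7·28 + 0.1·5 + 0.1·10 + 0.1·6 = 21.7
CE = (21.7)² = 470.89

$470.89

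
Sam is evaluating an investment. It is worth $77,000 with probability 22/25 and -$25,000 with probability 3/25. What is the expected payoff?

$64,760

EV = 22/25 × 77000 + 3/25 × (-25000) = 67760 − 3000 = 64760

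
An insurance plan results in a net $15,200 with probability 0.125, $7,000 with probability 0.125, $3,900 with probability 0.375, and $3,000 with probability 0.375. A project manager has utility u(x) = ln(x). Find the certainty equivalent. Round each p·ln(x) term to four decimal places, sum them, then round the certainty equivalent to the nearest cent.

E[u] = 0.125·ln(15200) + 0.125·ln(7000) + 0.375·ln(3900) + 0.375·ln(3000) = 1.2036 + 1.1067 + 3.1008 + 3.0024 = 8.4135
CE = e^8.4135 ≈ 4507.51

$4,507.51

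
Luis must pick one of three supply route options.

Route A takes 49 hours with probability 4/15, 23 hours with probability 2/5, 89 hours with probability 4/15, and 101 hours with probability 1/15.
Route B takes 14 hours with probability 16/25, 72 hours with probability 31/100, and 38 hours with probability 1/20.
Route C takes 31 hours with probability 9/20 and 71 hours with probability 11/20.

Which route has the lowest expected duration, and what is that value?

Route A = 4/15 × 49 + 2/5 × 23 + 4/15 × 89 + 1/15 × 101 = 13.0667 + 9.2 + 23.7333 + 6.7333 = 52.7333
Route B = 16/25 × 14 + 31/100 × 72 + 1/20 × 38 = 8.96 + 22.32 + 1.9 = 33.18
Route C = 9/20 × 31 + 11/20 × 71 = 13.95 + 39.05 = 53

Route B (33.18 hours)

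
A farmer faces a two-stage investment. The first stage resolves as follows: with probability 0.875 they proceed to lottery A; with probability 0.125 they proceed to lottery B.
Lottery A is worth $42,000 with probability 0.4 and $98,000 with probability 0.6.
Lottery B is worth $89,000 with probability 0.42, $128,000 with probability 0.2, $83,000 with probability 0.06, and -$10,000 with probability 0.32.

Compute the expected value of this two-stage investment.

$74,245

EV(A) = 0.4 × 42000 + 0.6 × 98000 = 16800 + 58800 = 75600
EV(B) = 0.42 × 89000 + 0.2 × 128000 + 0.06 × 83000 + 0.32 × (-10000) = 37380 + 25600 + 4980 − 3200 = 64760
Overall = 0.875 × 75600 + 0.125 × 64760 = 66150 + 8095 = 74245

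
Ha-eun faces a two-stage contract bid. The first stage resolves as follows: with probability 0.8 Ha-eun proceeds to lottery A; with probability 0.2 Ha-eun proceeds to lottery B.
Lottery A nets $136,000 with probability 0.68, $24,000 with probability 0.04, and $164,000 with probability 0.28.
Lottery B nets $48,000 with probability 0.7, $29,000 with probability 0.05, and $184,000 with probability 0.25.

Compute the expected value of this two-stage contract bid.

EV(A) = 0.68 × 136000 + 0.04 × 24000 + 0.28 × 164000 = 92480 + 960 + 45920 = 139360
EV(B) = 0.7 × 48000 + 0.05 × 29000 + 0.25 × 184000 = 33600 + 1450 + 46000 = 81050
Overall = 0.8 × 139360 + 0.2 × 81050 = 111488 + 16210 = 127698

$127,698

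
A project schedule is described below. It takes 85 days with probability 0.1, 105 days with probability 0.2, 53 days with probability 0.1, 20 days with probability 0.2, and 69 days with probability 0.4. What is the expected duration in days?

66.4 days

EV = 0.1 × 85 + 0.2 × 105 + 0.1 × 53 + 0.2 × 20 + 0.4 × 69 = 8.5 + 21 + 5.3 + 4 + 27.6 = 66.4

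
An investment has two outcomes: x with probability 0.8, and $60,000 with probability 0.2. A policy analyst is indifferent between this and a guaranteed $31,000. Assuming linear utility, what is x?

x = $23,750

0.8·x + 0.2·60000 = 31000
0.8·x = 31000 − 12000 = 19000
x = 19000 / 0.8 = 23750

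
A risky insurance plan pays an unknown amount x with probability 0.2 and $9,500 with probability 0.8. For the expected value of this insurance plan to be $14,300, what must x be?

0.2·x + 0.8·9500 = 14300
0.2·x = 14300 − 7600 = 6700
x = 6700 / 0.2 = 33500

x = $33,500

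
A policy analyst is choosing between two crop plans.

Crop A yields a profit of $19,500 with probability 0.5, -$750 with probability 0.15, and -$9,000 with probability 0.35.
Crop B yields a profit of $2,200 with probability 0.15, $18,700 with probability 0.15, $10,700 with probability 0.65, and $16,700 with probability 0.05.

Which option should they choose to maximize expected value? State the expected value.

Crop B ($10,925)

Crop A = 0.5 × 19500 + 0.15 × (-750) + 0.35 × (-9000) = 9750 − 112.5 − 3150 = 6487.5
Crop B = 0.15 × 2200 + 0.15 × 18700 + 0.65 × 10700 + 0.05 × 16700 = 330 + 2805 + 6955 + 835 = 10925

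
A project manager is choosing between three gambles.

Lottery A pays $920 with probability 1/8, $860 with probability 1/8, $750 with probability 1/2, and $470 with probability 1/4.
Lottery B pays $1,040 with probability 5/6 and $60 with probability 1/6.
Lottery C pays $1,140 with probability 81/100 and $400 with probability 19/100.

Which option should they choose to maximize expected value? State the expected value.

Lottery C ($999.40)

Lottery A = 1/8 × 920 + 1/8 × 860 + 1/2 × 750 + 1/4 × 470 = 115 + 107.5 + 375 + 117.5 = 715
Lottery B = 5/6 × 1040 + 1/6 × 60 = 866.6667 + 10 = 876.6667
Lottery C = 81/100 × 1140 + 19/100 × 400 = 923.4 + 76 = 999.4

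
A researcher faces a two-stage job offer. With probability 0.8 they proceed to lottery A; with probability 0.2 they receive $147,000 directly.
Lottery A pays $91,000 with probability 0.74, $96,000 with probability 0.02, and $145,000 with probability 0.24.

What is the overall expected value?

$112,648

EV(A) = 0.74 × 91000 + 0.02 × 96000 + 0.24 × 145000 = 67340 + 1920 + 34800 = 104060
Branch B: 147000 (certain)
Overall = 0.8 × 104060 + 0.2 × 147000 = 83248 + 29400 = 112648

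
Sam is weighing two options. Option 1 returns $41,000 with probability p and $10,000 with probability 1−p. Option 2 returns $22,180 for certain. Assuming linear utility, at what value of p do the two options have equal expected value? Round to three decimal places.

p·41000 + (1−p)·10000 = 22180
31000p + 10000 = 22180
p = (22180 − 10000) / 31000

p = 0.393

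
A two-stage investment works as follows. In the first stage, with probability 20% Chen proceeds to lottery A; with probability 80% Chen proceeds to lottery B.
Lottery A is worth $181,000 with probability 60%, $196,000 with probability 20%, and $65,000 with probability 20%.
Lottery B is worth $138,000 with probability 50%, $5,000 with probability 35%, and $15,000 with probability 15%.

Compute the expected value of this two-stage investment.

EV(A) = 0.6 × 181000 + 0.2 × 196000 + 0.2 × 65000 = 108600 + 39200 + 13000 = 160800
EV(B) = 0.5 × 138000 + 0.35 × 5000 + 0.15 × 15000 = 69000 + 1750 + 2250 = 73000
Overall = 0.2 × 160800 + 0.8 × 73000 = 32160 + 58400 = 90560

$90,560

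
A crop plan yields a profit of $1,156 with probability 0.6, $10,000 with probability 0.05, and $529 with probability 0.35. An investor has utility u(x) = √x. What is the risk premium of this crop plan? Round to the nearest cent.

E[u] = 0.6·√1156 + 0.05·√10000 + 0.35·√529 = 0.6·34 + 0.05·100 + 0.35·23 = 33.45
CE = (33.45)² = 1118.9025
Risk premium = EV − CE = 1378.75 − 1118.9025 = 259.8475

$259.85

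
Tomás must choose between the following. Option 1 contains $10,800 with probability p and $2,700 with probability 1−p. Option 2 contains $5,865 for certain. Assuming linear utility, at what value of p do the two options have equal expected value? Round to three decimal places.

p = 0.391

p·10800 + (1−p)·2700 = 5865
8100p + 2700 = 5865
p = (5865 − 2700) / 8100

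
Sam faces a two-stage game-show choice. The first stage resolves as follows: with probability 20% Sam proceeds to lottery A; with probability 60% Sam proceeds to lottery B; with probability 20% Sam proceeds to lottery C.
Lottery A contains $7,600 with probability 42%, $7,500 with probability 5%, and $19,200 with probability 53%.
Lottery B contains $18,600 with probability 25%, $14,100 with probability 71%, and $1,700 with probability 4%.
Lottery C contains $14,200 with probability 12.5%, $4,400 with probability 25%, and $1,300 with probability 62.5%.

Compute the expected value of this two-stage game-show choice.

EV(A) = 0.42 × 7600 + 0.05 × 7500 + 0.53 × 19200 = 3192 + 375 + 10176 = 13743
EV(B) = 0.25 × 18600 + 0.71 × 14100 + 0.04 × 1700 = 4650 + 10011 + 68 = 14729
EV(C) = 0.125 × 14200 + 0.25 × 4400 + 0.625 × 1300 = 1775 + 1100 + 812.5 = 3687.5
Overall = 0.2 × 13743 + 0.6 × 14729 + 0.2 × 3687.5 = 2748.6 + 8837.4 + 737.5 = 12323.5

$12,323.50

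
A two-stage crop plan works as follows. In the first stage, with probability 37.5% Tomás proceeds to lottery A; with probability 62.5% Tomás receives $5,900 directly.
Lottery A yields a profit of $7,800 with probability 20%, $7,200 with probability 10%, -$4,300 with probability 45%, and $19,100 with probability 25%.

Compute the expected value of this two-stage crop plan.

$5,607.50

EV(A) = 0.2 × 7800 + 0.1 × 7200 + 0.45 × (-4300) + 0.25 × 19100 = 1560 + 720 − 1935 + 4775 = 5120
Branch B: 5900 (certain)
Overall = 0.375 × 5120 + 0.625 × 5900 = 1920 + 3687.5 = 5607.5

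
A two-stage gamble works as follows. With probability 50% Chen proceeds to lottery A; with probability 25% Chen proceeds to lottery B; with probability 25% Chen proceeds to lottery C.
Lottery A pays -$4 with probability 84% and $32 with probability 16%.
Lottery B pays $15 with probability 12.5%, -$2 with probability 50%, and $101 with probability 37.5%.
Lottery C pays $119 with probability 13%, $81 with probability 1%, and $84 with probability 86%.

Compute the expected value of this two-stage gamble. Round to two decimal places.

$32.70

EV(A) = 0.84 × (-4) + 0.16 × 32 = -3.36 + 5.12 = 1.76
EV(B) = 0.125 × 15 + 0.5 × (-2) + 0.375 × 101 = 1.875 − 1 + 37.875 = 38.75
EV(C) = 0.13 × 119 + 0.01 × 81 + 0.86 × 84 = 15.47 + 0.81 + 72.24 = 88.52
Overall = 0.5 × 1.76 + 0.25 × 38.75 + 0.25 × 88.52 = 0.88 + 9.6875 + 22.13 = 32.6975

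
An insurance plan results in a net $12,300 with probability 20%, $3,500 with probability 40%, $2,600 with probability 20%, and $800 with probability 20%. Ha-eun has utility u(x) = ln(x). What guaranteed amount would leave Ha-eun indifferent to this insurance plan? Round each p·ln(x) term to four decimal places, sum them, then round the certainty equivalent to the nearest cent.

E[u] = 0.2·ln(12300) + 0.4·ln(3500) + 0.2·ln(2600) + 0.2·ln(800) = 1.8835 + 3.2642 + 1.5727 + 1.3369 = 8.0573
CE = e^8.0573 ≈ 3156.76

$3,156.76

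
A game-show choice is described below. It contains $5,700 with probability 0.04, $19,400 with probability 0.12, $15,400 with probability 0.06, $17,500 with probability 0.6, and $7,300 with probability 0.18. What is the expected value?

EV = 0.04 × 5700 + 0.12 × 19400 + 0.06 × 15400 + 0.6 × 17500 + 0.18 × 7300 = 228 + 2328 + 924 + 10500 + 1314 = 15294

$15,294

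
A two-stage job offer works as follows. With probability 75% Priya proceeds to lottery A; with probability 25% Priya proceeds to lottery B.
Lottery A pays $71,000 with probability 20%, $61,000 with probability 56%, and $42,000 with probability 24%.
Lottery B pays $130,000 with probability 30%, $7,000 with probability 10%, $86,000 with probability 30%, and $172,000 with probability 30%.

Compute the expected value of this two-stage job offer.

EV(A) = 0.2 × 71000 + 0.56 × 61000 + 0.24 × 42000 = 14200 + 34160 + 10080 = 58440
EV(B) = 0.3 × 130000 + 0.1 × 7000 + 0.3 × 86000 + 0.3 × 172000 = 39000 + 700 + 25800 + 51600 = 117100
Overall = 0.75 × 58440 + 0.25 × 117100 = 43830 + 29275 = 73105

$73,105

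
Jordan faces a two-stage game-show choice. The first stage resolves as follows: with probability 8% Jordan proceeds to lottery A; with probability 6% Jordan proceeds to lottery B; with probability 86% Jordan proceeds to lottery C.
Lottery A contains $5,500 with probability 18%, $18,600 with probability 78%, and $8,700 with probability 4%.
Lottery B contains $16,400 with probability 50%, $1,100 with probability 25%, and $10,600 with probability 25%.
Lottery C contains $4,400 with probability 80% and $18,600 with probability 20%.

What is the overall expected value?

$8,161.58

EV(A) = 0.18 × 5500 + 0.78 × 18600 + 0.04 × 8700 = 990 + 14508 + 348 = 15846
EV(B) = 0.5 × 16400 + 0.25 × 1100 + 0.25 × 10600 = 8200 + 275 + 2650 = 11125
EV(C) = 0.8 × 4400 + 0.2 × 18600 = 3520 + 3720 = 7240
Overall = 0.08 × 15846 + 0.06 × 11125 + 0.86 × 7240 = 1267.68 + 667.5 + 6226.4 = 8161.58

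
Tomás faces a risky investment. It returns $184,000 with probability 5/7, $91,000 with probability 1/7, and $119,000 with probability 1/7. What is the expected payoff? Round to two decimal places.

$161,428.57

EV = 5/7 × 184000 + 1/7 × 91000 + 1/7 × 119000 = 131428.5714 + 13000 + 17000 = 161428.5714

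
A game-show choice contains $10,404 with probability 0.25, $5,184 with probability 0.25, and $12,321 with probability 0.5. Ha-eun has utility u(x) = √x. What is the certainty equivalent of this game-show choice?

$9,801

E[u] = 0.25·√10404 + 0.25·√5184 + 0.5·√12321 = 0.25·102 + 0.25·72 + 0.5·111 = 99
CE = (99)² = 9801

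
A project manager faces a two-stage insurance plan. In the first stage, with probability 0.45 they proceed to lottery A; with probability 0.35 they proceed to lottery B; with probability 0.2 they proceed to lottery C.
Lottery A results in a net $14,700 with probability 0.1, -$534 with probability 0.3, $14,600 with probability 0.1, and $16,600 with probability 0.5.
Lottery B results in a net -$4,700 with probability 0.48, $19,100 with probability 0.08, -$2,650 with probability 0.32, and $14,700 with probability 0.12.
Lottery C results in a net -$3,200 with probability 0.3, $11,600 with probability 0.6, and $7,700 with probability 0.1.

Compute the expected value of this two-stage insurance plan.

EV(A) = 0.1 × 14700 + 0.3 × (-534) + 0.1 × 14600 + 0.5 × 16600 = 1470 − 160.2 + 1460 + 8300 = 11069.8
EV(B) = 0.48 × (-4700) + 0.08 × 19100 + 0.32 × (-2650) + 0.12 × 14700 = -2256 + 1528 − 848 + 1764 = 188
EV(C) = 0.3 × (-3200) + 0.6 × 11600 + 0.1 × 7700 = -960 + 6960 + 770 = 6770
Overall = 0.45 × 11069.8 + 0.35 × 188 + 0.2 × 6770 = 4981.41 + 65.8 + 1354 = 6401.21

$6,401.21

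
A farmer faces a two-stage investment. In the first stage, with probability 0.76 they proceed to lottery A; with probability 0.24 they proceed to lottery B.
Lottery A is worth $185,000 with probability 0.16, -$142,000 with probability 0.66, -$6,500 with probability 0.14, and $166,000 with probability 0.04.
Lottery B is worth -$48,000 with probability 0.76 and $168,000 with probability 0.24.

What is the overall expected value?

-$43,454.80

EV(A) = 0.16 × 185000 + 0.66 × (-142000) + 0.14 × (-6500) + 0.04 × 166000 = 29600 − 93720 − 910 + 6640 = -58390
EV(B) = 0.76 × (-48000) + 0.24 × 168000 = -36480 + 40320 = 3840
Overall = 0.76 × (-58390) + 0.24 × 3840 = -44376.4 + 921.6 = -43454.8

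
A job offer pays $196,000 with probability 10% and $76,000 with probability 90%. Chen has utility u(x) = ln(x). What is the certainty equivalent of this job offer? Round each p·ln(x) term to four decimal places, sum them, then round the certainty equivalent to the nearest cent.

E[u] = 0.1·ln(196000) + 0.9·ln(76000) = 1.2186 + 10.1146 = 11.3332
CE = e^11.3332 ≈ 83549.96

$83,549.96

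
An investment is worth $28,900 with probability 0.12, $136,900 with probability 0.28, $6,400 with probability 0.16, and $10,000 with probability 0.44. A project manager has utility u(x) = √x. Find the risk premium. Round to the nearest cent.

$14,535.36

E[u] = 0.12·√28900 + 0.28·√136900 + 0.16·√6400 + 0.44·√10000 = 0.12·170 + 0.28·370 + 0.16·80 + 0.44·100 = 180.8
CE = (180.8)² = 32688.64
Risk premium = EV − CE = 47224 − 32688.64 = 14535.36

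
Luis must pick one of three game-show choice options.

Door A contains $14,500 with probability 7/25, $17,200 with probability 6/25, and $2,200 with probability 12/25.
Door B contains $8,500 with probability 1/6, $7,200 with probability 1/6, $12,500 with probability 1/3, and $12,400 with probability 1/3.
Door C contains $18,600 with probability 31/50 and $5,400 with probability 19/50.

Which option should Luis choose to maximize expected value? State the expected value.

Door A = 7/25 × 14500 + 6/25 × 17200 + 12/25 × 2200 = 4060 + 4128 + 1056 = 9244
Door B = 1/6 × 8500 + 1/6 × 7200 + 1/3 × 12500 + 1/3 × 12400 = 1416.6667 + 1200 + 4166.6667 + 4133.3333 = 10916.6667
Door C = 31/50 × 18600 + 19/50 × 5400 = 11532 + 2052 = 13584

Door C ($13,584)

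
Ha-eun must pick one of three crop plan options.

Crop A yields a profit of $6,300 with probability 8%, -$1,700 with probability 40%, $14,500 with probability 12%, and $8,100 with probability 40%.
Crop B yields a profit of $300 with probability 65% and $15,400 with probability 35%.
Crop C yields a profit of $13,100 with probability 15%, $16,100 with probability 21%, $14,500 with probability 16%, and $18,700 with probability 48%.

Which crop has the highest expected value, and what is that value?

Crop C ($16,642)

Crop A = 0.08 × 6300 + 0.4 × (-1700) + 0.12 × 14500 + 0.4 × 8100 = 504 − 680 + 1740 + 3240 = 4804
Crop B = 0.65 × 300 + 0.35 × 15400 = 195 + 5390 = 5585
Crop C = 0.15 × 13100 + 0.21 × 16100 + 0.16 × 14500 + 0.48 × 18700 = 1965 + 3381 + 2320 + 8976 = 16642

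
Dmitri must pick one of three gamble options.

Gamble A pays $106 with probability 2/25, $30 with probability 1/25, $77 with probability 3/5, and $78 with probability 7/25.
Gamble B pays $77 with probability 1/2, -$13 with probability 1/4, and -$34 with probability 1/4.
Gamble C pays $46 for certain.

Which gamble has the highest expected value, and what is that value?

Gamble A ($77.72)

Gamble A = 2/25 × 106 + 1/25 × 30 + 3/5 × 77 + 7/25 × 78 = 8.48 + 1.2 + 46.2 + 21.84 = 77.72
Gamble B = 1/2 × 77 + 1/4 × (-13) + 1/4 × (-34) = 38.5 − 3.25 − 8.5 = 26.75
Gamble C: 46 (certain)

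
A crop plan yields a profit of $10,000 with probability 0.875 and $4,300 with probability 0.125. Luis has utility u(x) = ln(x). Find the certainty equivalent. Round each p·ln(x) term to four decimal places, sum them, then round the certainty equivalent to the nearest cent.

$8,998.38

E[u] = 0.875·ln(10000) + 0.125·ln(4300) = 8.0590 + 1.0458 = 9.1048
CE = e^9.1048 ≈ 8998.38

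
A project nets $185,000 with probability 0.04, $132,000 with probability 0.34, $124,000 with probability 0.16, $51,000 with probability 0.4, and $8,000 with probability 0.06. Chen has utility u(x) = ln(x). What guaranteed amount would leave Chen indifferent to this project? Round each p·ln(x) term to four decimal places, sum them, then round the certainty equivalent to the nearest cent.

E[u] = 0.04·ln(185000) + 0.34·ln(132000) + 0.16·ln(124000) + 0.4·ln(51000) + 0.06·ln(8000) = 0.4851 + 4.0088 + 1.8765 + 4.3358 + 0.5392 = 11.2454
CE = e^11.2454 ≈ 76527.08

$76,527.08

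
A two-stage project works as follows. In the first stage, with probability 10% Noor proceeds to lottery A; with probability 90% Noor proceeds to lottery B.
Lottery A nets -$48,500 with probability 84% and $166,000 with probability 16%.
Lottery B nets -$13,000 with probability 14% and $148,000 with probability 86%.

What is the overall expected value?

$111,496

EV(A) = 0.84 × (-48500) + 0.16 × 166000 = -40740 + 26560 = -14180
EV(B) = 0.14 × (-13000) + 0.86 × 148000 = -1820 + 127280 = 125460
Overall = 0.1 × (-14180) + 0.9 × 125460 = -1418 + 112914 = 111496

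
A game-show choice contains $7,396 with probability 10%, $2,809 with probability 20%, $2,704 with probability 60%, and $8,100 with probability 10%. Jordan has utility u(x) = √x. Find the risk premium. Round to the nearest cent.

E[u] = 0.1·√7396 + 0.2·√2809 + 0.6·√2704 + 0.1·√8100 = 0.1·86 + 0.2·53 + 0.6·52 + 0.1·90 = 59.4
CE = (59.4)² = 3528.36
Risk premium = EV − CE = 3733.8 − 3528.36 = 205.44

$205.44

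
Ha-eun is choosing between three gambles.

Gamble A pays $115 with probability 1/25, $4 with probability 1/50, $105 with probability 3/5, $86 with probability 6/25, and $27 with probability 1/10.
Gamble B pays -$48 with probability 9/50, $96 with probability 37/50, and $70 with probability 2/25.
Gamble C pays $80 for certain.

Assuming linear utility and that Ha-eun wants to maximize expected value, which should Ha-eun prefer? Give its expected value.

Gamble A ($91.02)

Gamble A = 1/25 × 115 + 1/50 × 4 + 3/5 × 105 + 6/25 × 86 + 1/10 × 27 = 4.6 + 0.08 + 63 + 20.64 + 2.7 = 91.02
Gamble B = 9/50 × (-48) + 37/50 × 96 + 2/25 × 70 = -8.64 + 71.04 + 5.6 = 68
Gamble C: 80 (certain)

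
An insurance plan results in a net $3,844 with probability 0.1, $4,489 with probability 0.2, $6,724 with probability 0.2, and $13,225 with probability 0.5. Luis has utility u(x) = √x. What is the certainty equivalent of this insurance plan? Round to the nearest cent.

E[u] = 0.1·√3844 + 0.2·√4489 + 0.2·√6724 + 0.5·√13225 = 0.1·62 + 0.2·67 + 0.2·82 + 0.5·115 = 93.5
CE = (93.5)² = 8742.25

$8,742.25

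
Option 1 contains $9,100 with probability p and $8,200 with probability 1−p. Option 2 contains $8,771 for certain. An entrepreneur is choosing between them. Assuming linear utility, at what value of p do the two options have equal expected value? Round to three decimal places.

p = 0.634

p·9100 + (1−p)·8200 = 8771
900p + 8200 = 8771
p = (8771 − 8200) / 900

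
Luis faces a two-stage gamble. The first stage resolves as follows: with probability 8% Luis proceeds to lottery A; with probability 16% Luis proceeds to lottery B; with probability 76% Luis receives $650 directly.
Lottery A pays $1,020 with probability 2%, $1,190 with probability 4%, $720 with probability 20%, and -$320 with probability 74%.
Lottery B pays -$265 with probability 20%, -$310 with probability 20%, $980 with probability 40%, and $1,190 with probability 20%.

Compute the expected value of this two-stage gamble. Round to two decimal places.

EV(A) = 0.02 × 1020 + 0.04 × 1190 + 0.2 × 720 + 0.74 × (-320) = 20.4 + 47.6 + 144 − 236.8 = -24.8
EV(B) = 0.2 × (-265) + 0.2 × (-310) + 0.4 × 980 + 0.2 × 1190 = -53 − 62 + 392 + 238 = 515
Branch C: 650 (certain)
Overall = 0.08 × (-24.8) + 0.16 × 515 + 0.76 × 650 = -1.984 + 82.4 + 494 = 574.416

$574.42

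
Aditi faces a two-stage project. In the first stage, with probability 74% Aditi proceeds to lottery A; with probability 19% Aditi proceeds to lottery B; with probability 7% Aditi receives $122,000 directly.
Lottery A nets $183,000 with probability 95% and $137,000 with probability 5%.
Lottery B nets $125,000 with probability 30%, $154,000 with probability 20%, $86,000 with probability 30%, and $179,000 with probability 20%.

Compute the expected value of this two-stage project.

EV(A) = 0.95 × 183000 + 0.05 × 137000 = 173850 + 6850 = 180700
EV(B) = 0.3 × 125000 + 0.2 × 154000 + 0.3 × 86000 + 0.2 × 179000 = 37500 + 30800 + 25800 + 35800 = 129900
Branch C: 122000 (certain)
Overall = 0.74 × 180700 + 0.19 × 129900 + 0.07 × 122000 = 133718 + 24681 + 8540 = 166939

$166,939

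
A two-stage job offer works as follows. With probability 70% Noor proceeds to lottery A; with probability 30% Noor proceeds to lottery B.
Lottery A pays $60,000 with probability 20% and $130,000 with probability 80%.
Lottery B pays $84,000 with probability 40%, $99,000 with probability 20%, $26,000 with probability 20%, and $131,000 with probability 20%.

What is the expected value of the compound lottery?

EV(A) = 0.2 × 60000 + 0.8 × 130000 = 12000 + 104000 = 116000
EV(B) = 0.4 × 84000 + 0.2 × 99000 + 0.2 × 26000 + 0.2 × 131000 = 33600 + 19800 + 5200 + 26200 = 84800
Overall = 0.7 × 116000 + 0.3 × 84800 = 81200 + 25440 = 106640

$106,640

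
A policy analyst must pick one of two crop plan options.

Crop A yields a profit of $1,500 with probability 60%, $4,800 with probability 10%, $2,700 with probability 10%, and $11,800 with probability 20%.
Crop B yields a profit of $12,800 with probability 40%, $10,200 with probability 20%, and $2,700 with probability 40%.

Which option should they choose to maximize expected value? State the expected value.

Crop B ($8,240)

Crop A = 0.6 × 1500 + 0.1 × 4800 + 0.1 × 2700 + 0.2 × 11800 = 900 + 480 + 270 + 2360 = 4010
Crop B = 0.4 × 12800 + 0.2 × 10200 + 0.4 × 2700 = 5120 + 2040 + 1080 = 8240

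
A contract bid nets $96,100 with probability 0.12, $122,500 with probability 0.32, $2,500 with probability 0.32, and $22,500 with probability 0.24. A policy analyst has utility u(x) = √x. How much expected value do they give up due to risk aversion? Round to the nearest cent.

E[u] = 0.12·√96100 + 0.32·√122500 + 0.32·√2500 + 0.24·√22500 = 0.12·310 + 0.32·350 + 0.32·50 + 0.24·150 = 201.2
CE = (201.2)² = 40481.44
Risk premium = EV − CE = 56932 − 40481.44 = 16450.56

$16,450.56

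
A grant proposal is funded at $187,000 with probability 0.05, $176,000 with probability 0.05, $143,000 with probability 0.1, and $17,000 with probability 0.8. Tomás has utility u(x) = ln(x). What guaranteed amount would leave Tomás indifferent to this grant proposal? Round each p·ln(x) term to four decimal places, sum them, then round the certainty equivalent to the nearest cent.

$26,654.15

E[u] = 0.05·ln(187000) + 0.05·ln(176000) + 0.1·ln(143000) + 0.8·ln(17000) = 0.6069 + 0.6039 + 1.1871 + 7.7928 = 10.1907
CE = e^10.1907 ≈ 26654.15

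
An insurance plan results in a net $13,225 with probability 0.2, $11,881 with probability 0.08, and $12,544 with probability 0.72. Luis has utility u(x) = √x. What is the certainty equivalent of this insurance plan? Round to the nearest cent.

$12,624.77

E[u] = 0.2·√13225 + 0.08·√11881 + 0.72·√12544 = 0.2·115 + 0.08·109 + 0.72·112 = 112.36
CE = (112.36)² = 12624.7696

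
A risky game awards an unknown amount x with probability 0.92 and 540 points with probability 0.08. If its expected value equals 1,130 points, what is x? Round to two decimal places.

x = 1181.30 points

0.92·x + 0.08·540 = 1130
0.92·x = 1130 − 43.2 = 1086.8
x = 1086.8 / 0.92 = 1181.3043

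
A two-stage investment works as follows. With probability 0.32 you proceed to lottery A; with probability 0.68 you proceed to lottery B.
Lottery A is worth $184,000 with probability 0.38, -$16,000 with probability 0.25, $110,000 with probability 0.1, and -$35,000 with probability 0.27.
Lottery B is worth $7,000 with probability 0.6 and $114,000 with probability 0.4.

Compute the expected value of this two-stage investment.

$55,454.40

EV(A) = 0.38 × 184000 + 0.25 × (-16000) + 0.1 × 110000 + 0.27 × (-35000) = 69920 − 4000 + 11000 − 9450 = 67470
EV(B) = 0.6 × 7000 + 0.4 × 114000 = 4200 + 45600 = 49800
Overall = 0.32 × 67470 + 0.68 × 49800 = 21590.4 + 33864 = 55454.4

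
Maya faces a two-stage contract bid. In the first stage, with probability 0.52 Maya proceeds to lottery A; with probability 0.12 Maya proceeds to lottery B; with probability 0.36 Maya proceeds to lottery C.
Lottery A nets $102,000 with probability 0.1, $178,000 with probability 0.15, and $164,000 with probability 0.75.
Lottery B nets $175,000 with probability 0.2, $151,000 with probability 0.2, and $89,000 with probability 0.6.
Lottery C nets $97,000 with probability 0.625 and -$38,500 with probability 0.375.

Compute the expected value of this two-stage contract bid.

$114,007.50

EV(A) = 0.1 × 102000 + 0.15 × 178000 + 0.75 × 164000 = 10200 + 26700 + 123000 = 159900
EV(B) = 0.2 × 175000 + 0.2 × 151000 + 0.6 × 89000 = 35000 + 30200 + 53400 = 118600
EV(C) = 0.625 × 97000 + 0.375 × (-38500) = 60625 − 14437.5 = 46187.5
Overall = 0.52 × 159900 + 0.12 × 118600 + 0.36 × 46187.5 = 83148 + 14232 + 16627.5 = 114007.5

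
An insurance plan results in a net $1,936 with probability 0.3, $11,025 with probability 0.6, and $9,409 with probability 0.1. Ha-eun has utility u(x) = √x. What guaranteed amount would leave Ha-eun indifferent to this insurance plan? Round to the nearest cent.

$7,378.81

E[u] = 0.3·√1936 + 0.6·√11025 + 0.1·√9409 = 0.3·44 + 0.6·105 + 0.1·97 = 85.9
CE = (85.9)² = 7378.81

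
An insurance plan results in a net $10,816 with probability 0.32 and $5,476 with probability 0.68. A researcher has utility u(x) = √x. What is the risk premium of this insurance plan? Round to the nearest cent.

E[u] = 0.32·√10816 + 0.68·√5476 = 0.32·104 + 0.68·74 = 83.6
CE = (83.6)² = 6988.96
Risk premium = EV − CE = 7184.8 − 6988.96 = 195.84

$195.84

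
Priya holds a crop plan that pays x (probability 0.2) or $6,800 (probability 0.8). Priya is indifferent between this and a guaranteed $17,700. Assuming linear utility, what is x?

0.2·x + 0.8·6800 = 17700
0.2·x = 17700 − 5440 = 12260
x = 12260 / 0.2 = 61300

x = $61,300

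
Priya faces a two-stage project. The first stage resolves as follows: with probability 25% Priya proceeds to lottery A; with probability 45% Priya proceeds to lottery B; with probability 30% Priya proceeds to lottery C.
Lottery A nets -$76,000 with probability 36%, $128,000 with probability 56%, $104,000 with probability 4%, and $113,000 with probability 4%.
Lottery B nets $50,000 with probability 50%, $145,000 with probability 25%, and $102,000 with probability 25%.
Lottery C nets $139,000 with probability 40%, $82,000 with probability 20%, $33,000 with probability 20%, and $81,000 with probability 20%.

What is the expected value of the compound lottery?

EV(A) = 0.36 × (-76000) + 0.56 × 128000 + 0.04 × 104000 + 0.04 × 113000 = -27360 + 71680 + 4160 + 4520 = 53000
EV(B) = 0.5 × 50000 + 0.25 × 145000 + 0.25 × 102000 = 25000 + 36250 + 25500 = 86750
EV(C) = 0.4 × 139000 + 0.2 × 82000 + 0.2 × 33000 + 0.2 × 81000 = 55600 + 16400 + 6600 + 16200 = 94800
Overall = 0.25 × 53000 + 0.45 × 86750 + 0.3 × 94800 = 13250 + 39037.5 + 28440 = 80727.5

$80,727.50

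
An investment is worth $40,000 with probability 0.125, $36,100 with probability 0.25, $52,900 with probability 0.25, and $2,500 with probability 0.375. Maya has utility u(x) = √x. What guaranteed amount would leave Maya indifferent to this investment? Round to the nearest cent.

$22,126.56

E[u] = 0.125·√40000 + 0.25·√36100 + 0.25·√52900 + 0.375·√2500 = 0.125·200 + 0.25·190 + 0.25·230 + 0.375·50 = 148.75
CE = (148.75)² = 22126.5625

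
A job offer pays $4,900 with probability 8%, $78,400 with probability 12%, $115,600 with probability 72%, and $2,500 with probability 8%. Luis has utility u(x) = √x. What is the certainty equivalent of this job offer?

$82,944

E[u] = 0.08·√4900 + 0.12·√78400 + 0.72·√115600 + 0.08·√2500 = 0.08·70 + 0.12·280 + 0.72·340 + 0.08·50 = 288
CE = (288)² = 82944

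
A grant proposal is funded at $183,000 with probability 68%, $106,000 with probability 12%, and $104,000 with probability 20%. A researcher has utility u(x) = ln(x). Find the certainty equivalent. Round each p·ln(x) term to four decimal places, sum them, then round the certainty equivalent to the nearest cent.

$153,062.25

E[u] = 0.68·ln(183000) + 0.12·ln(106000) + 0.2·ln(104000) = 8.2397 + 1.3885 + 2.3104 = 11.9386
CE = e^11.9386 ≈ 153062.25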